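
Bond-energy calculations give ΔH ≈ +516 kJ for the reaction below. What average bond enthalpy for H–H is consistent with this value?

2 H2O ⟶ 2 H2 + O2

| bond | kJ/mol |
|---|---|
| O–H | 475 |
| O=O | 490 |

Let D be the H–H bond energy.
Σ(broken) = 4×475 = 1900
Σ(formed) = 2×D + 1×490 = 490 + 2D
ΔH = Σ(broken) − Σ(formed) = (1900) − (490 + 2D) = +1410 − 2D
Setting this equal to +516 kJ gives 2D = 894, so D = 447 kJ/mol.

D(H–H) ≈ 447 kJ/mol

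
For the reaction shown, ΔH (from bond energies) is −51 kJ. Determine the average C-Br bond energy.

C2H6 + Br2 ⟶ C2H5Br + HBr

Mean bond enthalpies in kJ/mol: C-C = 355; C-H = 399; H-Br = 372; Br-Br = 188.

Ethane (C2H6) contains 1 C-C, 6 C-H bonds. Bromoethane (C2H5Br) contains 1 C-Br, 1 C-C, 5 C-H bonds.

D(C-Br) ≈ 266 kJ/mol

Let D be the C-Br bond energy.
Σ(broken) = 1×188 + 1×355 + 6×399 = 2937
Σ(formed) = 1×D + 1×355 + 5×399 + 1×372 = 2722 + D
ΔH = Σ(broken) − Σ(formed) = (2937) − (2722 + D) = +215 − D
Setting this equal to −51 kJ gives D = 266 kJ/mol.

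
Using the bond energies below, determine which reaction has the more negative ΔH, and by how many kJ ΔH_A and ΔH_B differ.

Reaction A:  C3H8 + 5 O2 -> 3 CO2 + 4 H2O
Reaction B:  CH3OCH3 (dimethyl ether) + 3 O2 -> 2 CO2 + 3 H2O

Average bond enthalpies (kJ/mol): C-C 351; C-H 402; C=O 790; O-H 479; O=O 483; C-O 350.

Reaction A, by 766 kJ

Reaction A:
  Bonds broken (reactants):
    C-C: 2 × 351 = 702
    C-H: 8 × 402 = 3216
    O=O: 5 × 483 = 2415
    Σ(broken) = 6333 kJ
  Bonds formed (products):
    C=O: 6 × 790 = 4740
    O-H: 8 × 479 = 3832
    Σ(formed) = 8572 kJ
  ΔH_A = 6333 − 8572 = −2239 kJ
Reaction B:
  Bonds broken (reactants):
    C-H: 6 × 402 = 2412
    C-O: 2 × 350 = 700
    O=O: 3 × 483 = 1449
    Σ(broken) = 4561 kJ
  Bonds formed (products):
    C=O: 4 × 790 = 3160
    O-H: 6 × 479 = 2874
    Σ(formed) = 6034 kJ
  ΔH_B = 4561 − 6034 = −1473 kJ
ΔH_A − ΔH_B = −766 kJ, so reaction A has the more negative ΔH; |ΔH_A − ΔH_B| = 766 kJ.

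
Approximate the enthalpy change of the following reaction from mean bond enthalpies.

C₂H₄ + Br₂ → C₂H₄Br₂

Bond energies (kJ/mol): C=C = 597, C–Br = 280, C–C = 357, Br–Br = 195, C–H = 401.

Bonds broken (reactants):
  Br–Br: 1 × 195 = 195
  C–H: 4 × 401 = 1604
  C=C: 1 × 597 = 597
  Σ(broken) = 2396 kJ
Bonds formed (products):
  C–Br: 2 × 280 = 560
  C–C: 1 × 357 = 357
  C–H: 4 × 401 = 1604
  Σ(formed) = 2521 kJ
ΔH = Σ(broken) − Σ(formed) = 2396 − 2521 = −125 kJ

ΔH ≈ −125 kJ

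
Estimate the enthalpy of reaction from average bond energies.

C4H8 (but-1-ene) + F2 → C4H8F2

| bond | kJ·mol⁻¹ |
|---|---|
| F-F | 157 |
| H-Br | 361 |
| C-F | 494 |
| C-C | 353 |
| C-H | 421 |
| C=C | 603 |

ΔH ≈ −581 kJ

Bonds broken (reactants):
  C-C: 2 × 353 = 706
  C-H: 8 × 421 = 3368
  C=C: 1 × 603 = 603
  F-F: 1 × 157 = 157
  Σ(broken) = 4834 kJ
Bonds formed (products):
  C-C: 3 × 353 = 1059
  C-F: 2 × 494 = 988
  C-H: 8 × 421 = 3368
  Σ(formed) = 5415 kJ
ΔH = Σ(broken) − Σ(formed) = 4834 − 5415 = −581 kJ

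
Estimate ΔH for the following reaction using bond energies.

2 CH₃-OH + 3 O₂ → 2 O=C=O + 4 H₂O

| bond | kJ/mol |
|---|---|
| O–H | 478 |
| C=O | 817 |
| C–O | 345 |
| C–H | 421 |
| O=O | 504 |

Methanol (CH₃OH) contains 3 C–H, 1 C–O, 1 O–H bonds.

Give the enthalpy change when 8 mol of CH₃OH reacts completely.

ΔH = −5632 kJ

Bonds broken (reactants):
  C–H: 6 × 421 = 2526
  C–O: 2 × 345 = 690
  O–H: 2 × 478 = 956
  O=O: 3 × 504 = 1512
  Σ(broken) = 5684 kJ
Bonds formed (products):
  C=O: 4 × 817 = 3268
  O–H: 8 × 478 = 3824
  Σ(formed) = 7092 kJ
ΔH = Σ(broken) − Σ(formed) = 5684 − 7092 = −1408 kJ
For 4× the reaction as written: 4 × (−1408) = −5632 kJ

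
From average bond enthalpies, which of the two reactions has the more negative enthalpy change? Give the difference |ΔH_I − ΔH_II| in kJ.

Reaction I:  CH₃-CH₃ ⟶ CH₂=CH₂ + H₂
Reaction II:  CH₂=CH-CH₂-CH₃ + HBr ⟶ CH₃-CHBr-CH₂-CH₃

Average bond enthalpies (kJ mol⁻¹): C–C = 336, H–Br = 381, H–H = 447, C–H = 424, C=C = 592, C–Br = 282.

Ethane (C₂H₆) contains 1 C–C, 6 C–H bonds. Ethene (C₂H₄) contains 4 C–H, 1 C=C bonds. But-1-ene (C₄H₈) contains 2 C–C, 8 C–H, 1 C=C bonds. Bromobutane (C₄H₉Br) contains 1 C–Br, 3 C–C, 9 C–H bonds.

Reaction II, by 214 kJ

Reaction I:
  Bonds broken (reactants):
    C–C: 1 × 336 = 336
    C–H: 6 × 424 = 2544
    Σ(broken) = 2880 kJ
  Bonds formed (products):
    C–H: 4 × 424 = 1696
    C=C: 1 × 592 = 592
    H–H: 1 × 447 = 447
    Σ(formed) = 2735 kJ
  ΔH_I = 2880 − 2735 = +145 kJ
Reaction II:
  Bonds broken (reactants):
    C–C: 2 × 336 = 672
    C–H: 8 × 424 = 3392
    C=C: 1 × 592 = 592
    H–Br: 1 × 381 = 381
    Σ(broken) = 5037 kJ
  Bonds formed (products):
    C–Br: 1 × 282 = 282
    C–C: 3 × 336 = 1008
    C–H: 9 × 424 = 3816
    Σ(formed) = 5106 kJ
  ΔH_II = 5037 − 5106 = −69 kJ
ΔH_I − ΔH_II = +214 kJ, so reaction II has the more negative ΔH; |ΔH_I − ΔH_II| = 214 kJ.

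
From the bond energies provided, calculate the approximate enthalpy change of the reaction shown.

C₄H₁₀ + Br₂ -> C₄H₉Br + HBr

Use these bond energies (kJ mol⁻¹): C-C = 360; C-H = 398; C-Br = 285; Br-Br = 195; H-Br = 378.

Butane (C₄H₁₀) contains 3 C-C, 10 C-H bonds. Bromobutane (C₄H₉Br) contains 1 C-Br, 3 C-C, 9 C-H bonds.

Bonds broken (reactants):
  Br-Br: 1 × 195 = 195
  C-C: 3 × 360 = 1080
  C-H: 10 × 398 = 3980
  Σ(broken) = 5255 kJ
Bonds formed (products):
  C-Br: 1 × 285 = 285
  C-C: 3 × 360 = 1080
  C-H: 9 × 398 = 3582
  H-Br: 1 × 378 = 378
  Σ(formed) = 5325 kJ
ΔH = Σ(broken) − Σ(formed) = 5255 − 5325 = −70 kJ

ΔH ≈ −70 kJ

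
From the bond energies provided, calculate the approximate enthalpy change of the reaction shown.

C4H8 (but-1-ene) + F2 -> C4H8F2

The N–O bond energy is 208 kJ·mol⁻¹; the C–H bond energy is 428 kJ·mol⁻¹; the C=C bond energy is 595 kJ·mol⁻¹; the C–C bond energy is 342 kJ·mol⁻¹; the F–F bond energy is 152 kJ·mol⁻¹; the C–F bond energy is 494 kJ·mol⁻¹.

Bonds broken (reactants):
  C–C: 2 × 342 = 684
  C–H: 8 × 428 = 3424
  C=C: 1 × 595 = 595
  F–F: 1 × 152 = 152
  Σ(broken) = 4855 kJ
Bonds formed (products):
  C–C: 3 × 342 = 1026
  C–F: 2 × 494 = 988
  C–H: 8 × 428 = 3424
  Σ(formed) = 5438 kJ
ΔH = Σ(broken) − Σ(formed) = 4855 − 5438 = −583 kJ

ΔH ≈ −583 kJ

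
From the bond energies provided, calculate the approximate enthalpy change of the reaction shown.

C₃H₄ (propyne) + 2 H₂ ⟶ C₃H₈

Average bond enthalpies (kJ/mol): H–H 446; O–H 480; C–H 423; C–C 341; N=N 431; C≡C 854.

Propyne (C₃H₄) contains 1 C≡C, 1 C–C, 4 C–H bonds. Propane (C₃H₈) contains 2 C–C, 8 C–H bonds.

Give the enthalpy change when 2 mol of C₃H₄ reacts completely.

ΔH = −574 kJ

Bonds broken (reactants):
  C≡C: 1 × 854 = 854
  C–C: 1 × 341 = 341
  C–H: 4 × 423 = 1692
  H–H: 2 × 446 = 892
  Σ(broken) = 3779 kJ
Bonds formed (products):
  C–C: 2 × 341 = 682
  C–H: 8 × 423 = 3384
  Σ(formed) = 4066 kJ
ΔH = Σ(broken) − Σ(formed) = 3779 − 4066 = −287 kJ
For 2× the reaction as written: 2 × (−287) = −574 kJ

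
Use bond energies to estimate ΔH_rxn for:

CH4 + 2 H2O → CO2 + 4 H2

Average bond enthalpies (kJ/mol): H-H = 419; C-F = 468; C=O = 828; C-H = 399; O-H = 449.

ΔH ≈ +60 kJ

Bonds broken (reactants):
  C-H: 4 × 399 = 1596
  O-H: 4 × 449 = 1796
  Σ(broken) = 3392 kJ
Bonds formed (products):
  C=O: 2 × 828 = 1656
  H-H: 4 × 419 = 1676
  Σ(formed) = 3332 kJ
ΔH = Σ(broken) − Σ(formed) = 3392 − 3332 = +60 kJ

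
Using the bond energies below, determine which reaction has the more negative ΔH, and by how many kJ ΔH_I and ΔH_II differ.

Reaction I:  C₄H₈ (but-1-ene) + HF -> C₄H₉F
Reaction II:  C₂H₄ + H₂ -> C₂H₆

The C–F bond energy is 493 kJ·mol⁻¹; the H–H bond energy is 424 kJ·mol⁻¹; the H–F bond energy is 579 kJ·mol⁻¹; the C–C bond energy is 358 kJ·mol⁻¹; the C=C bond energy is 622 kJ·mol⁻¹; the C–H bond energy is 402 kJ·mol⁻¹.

Reaction I:
  Bonds broken (reactants):
    C–C: 2 × 358 = 716
    C–H: 8 × 402 = 3216
    C=C: 1 × 622 = 622
    H–F: 1 × 579 = 579
    Σ(broken) = 5133 kJ
  Bonds formed (products):
    C–C: 3 × 358 = 1074
    C–F: 1 × 493 = 493
    C–H: 9 × 402 = 3618
    Σ(formed) = 5185 kJ
  ΔH_I = 5133 − 5185 = −52 kJ
Reaction II:
  Bonds broken (reactants):
    C–H: 4 × 402 = 1608
    C=C: 1 × 622 = 622
    H–H: 1 × 424 = 424
    Σ(broken) = 2654 kJ
  Bonds formed (products):
    C–C: 1 × 358 = 358
    C–H: 6 × 402 = 2412
    Σ(formed) = 2770 kJ
  ΔH_II = 2654 − 2770 = −116 kJ
ΔH_I − ΔH_II = +64 kJ, so reaction II has the more negative ΔH; |ΔH_I − ΔH_II| = 64 kJ.

Reaction II, by 64 kJ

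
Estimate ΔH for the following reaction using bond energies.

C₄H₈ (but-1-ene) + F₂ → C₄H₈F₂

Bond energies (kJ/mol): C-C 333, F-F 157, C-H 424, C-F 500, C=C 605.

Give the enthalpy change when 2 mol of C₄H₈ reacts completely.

ΔH = −1142 kJ

Bonds broken (reactants):
  C-C: 2 × 333 = 666
  C-H: 8 × 424 = 3392
  C=C: 1 × 605 = 605
  F-F: 1 × 157 = 157
  Σ(broken) = 4820 kJ
Bonds formed (products):
  C-C: 3 × 333 = 999
  C-F: 2 × 500 = 1000
  C-H: 8 × 424 = 3392
  Σ(formed) = 5391 kJ
ΔH = Σ(broken) − Σ(formed) = 4820 − 5391 = −571 kJ
For 2× the reaction as written: 2 × (−571) = −1142 kJ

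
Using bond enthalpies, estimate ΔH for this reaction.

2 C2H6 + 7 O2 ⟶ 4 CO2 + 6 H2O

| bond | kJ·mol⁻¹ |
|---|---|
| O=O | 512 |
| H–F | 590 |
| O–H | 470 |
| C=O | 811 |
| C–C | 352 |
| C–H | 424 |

ΔH ≈ −2752 kJ

Bonds broken (reactants):
  C–C: 2 × 352 = 704
  C–H: 12 × 424 = 5088
  O=O: 7 × 512 = 3584
  Σ(broken) = 9376 kJ
Bonds formed (products):
  C=O: 8 × 811 = 6488
  O–H: 12 × 470 = 5640
  Σ(formed) = 12128 kJ
ΔH = Σ(broken) − Σ(formed) = 9376 − 12128 = −2752 kJ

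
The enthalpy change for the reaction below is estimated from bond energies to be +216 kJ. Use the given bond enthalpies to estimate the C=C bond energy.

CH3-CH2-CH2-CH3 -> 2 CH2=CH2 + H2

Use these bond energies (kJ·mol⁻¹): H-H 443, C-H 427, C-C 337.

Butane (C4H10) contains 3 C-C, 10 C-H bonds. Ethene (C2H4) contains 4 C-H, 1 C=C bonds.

Let D be the C=C bond energy.
Σ(broken) = 3×337 + 10×427 = 5281
Σ(formed) = 8×427 + 2×D + 1×443 = 3859 + 2D
ΔH = Σ(broken) − Σ(formed) = (5281) − (3859 + 2D) = +1422 − 2D
Setting this equal to +216 kJ gives 2D = 1206, so D = 603 kJ/mol.

D(C=C) ≈ 603 kJ/mol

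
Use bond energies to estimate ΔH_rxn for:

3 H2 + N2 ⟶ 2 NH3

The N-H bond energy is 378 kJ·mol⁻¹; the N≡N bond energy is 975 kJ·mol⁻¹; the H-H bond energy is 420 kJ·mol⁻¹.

Bonds broken (reactants):
  H-H: 3 × 420 = 1260
  N≡N: 1 × 975 = 975
  Σ(broken) = 2235 kJ
Bonds formed (products):
  N-H: 6 × 378 = 2268
  Σ(formed) = 2268 kJ
ΔH = Σ(broken) − Σ(formed) = 2235 − 2268 = −33 kJ

ΔH ≈ −33 kJ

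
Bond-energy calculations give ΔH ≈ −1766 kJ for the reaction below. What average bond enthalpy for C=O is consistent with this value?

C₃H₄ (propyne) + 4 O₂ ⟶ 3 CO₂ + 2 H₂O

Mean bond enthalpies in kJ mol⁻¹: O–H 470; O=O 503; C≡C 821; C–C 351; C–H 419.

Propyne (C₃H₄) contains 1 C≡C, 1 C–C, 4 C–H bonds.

Let D be the C=O bond energy.
Σ(broken) = 1×821 + 1×351 + 4×419 + 4×503 = 4860
Σ(formed) = 6×D + 4×470 = 1880 + 6D
ΔH = Σ(broken) − Σ(formed) = (4860) − (1880 + 6D) = +2980 − 6D
Setting this equal to −1766 kJ gives 6D = 4746, so D = 791 kJ/mol.

D(C=O) ≈ 791 kJ/mol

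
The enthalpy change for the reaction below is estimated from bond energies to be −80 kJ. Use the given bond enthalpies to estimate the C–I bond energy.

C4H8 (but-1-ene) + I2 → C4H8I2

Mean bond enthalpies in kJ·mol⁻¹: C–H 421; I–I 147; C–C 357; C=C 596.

D(C–I) ≈ 233 kJ/mol

Let D be the C–I bond energy.
Σ(broken) = 2×357 + 8×421 + 1×596 + 1×147 = 4825
Σ(formed) = 3×357 + 8×421 + 2×D = 4439 + 2D
ΔH = Σ(broken) − Σ(formed) = (4825) − (4439 + 2D) = +386 − 2D
Setting this equal to −80 kJ gives 2D = 466, so D = 233 kJ/mol.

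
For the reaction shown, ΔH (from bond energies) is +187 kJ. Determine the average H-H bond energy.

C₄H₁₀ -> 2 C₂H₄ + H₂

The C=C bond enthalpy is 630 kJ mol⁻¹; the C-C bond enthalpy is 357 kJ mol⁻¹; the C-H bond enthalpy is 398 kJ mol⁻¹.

Let D be the H-H bond energy.
Σ(broken) = 3×357 + 10×398 = 5051
Σ(formed) = 8×398 + 2×630 + 1×D = 4444 + D
ΔH = Σ(broken) − Σ(formed) = (5051) − (4444 + D) = +607 − D
Setting this equal to +187 kJ gives D = 420 kJ/mol.

D(H-H) ≈ 420 kJ/mol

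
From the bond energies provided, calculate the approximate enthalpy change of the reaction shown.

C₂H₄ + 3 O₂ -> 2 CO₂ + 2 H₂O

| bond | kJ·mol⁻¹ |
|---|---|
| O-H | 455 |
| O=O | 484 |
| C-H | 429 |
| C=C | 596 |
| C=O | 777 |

ΔH ≈ −1164 kJ

Bonds broken (reactants):
  C-H: 4 × 429 = 1716
  C=C: 1 × 596 = 596
  O=O: 3 × 484 = 1452
  Σ(broken) = 3764 kJ
Bonds formed (products):
  C=O: 4 × 777 = 3108
  O-H: 4 × 455 = 1820
  Σ(formed) = 4928 kJ
ΔH = Σ(broken) − Σ(formed) = 3764 − 4928 = −1164 kJ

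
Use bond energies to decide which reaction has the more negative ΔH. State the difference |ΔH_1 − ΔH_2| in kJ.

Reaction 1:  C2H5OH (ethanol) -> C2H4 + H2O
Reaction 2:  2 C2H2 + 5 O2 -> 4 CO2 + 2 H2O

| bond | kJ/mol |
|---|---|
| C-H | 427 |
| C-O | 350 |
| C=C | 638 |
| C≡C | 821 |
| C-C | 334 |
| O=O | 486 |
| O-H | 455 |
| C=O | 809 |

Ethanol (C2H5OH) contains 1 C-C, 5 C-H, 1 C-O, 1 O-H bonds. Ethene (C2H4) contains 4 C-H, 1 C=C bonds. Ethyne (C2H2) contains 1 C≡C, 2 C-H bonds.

Reaction 1:
  Bonds broken (reactants):
    C-C: 1 × 334 = 334
    C-H: 5 × 427 = 2135
    C-O: 1 × 350 = 350
    O-H: 1 × 455 = 455
    Σ(broken) = 3274 kJ
  Bonds formed (products):
    C-H: 4 × 427 = 1708
    C=C: 1 × 638 = 638
    O-H: 2 × 455 = 910
    Σ(formed) = 3256 kJ
  ΔH_1 = 3274 − 3256 = +18 kJ
Reaction 2:
  Bonds broken (reactants):
    C≡C: 2 × 821 = 1642
    C-H: 4 × 427 = 1708
    O=O: 5 × 486 = 2430
    Σ(broken) = 5780 kJ
  Bonds formed (products):
    C=O: 8 × 809 = 6472
    O-H: 4 × 455 = 1820
    Σ(formed) = 8292 kJ
  ΔH_2 = 5780 − 8292 = −2512 kJ
ΔH_1 − ΔH_2 = +2530 kJ, so reaction 2 has the more negative ΔH; |ΔH_1 − ΔH_2| = 2530 kJ.

Reaction 2, by 2530 kJ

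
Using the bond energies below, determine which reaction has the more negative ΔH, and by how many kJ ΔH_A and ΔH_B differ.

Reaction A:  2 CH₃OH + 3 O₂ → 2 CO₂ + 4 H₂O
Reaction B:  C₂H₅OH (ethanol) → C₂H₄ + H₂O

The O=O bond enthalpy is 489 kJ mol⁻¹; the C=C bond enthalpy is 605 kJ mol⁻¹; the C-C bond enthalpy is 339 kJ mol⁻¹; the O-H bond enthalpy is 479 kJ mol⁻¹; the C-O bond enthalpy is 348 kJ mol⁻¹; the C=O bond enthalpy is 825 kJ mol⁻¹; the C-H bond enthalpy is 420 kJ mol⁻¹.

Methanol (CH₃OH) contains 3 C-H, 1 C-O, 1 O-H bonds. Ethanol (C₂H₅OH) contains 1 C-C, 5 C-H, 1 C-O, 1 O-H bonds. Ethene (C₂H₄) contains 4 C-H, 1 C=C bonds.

Reaction A:
  Bonds broken (reactants):
    C-H: 6 × 420 = 2520
    C-O: 2 × 348 = 696
    O-H: 2 × 479 = 958
    O=O: 3 × 489 = 1467
    Σ(broken) = 5641 kJ
  Bonds formed (products):
    C=O: 4 × 825 = 3300
    O-H: 8 × 479 = 3832
    Σ(formed) = 7132 kJ
  ΔH_A = 5641 − 7132 = −1491 kJ
Reaction B:
  Bonds broken (reactants):
    C-C: 1 × 339 = 339
    C-H: 5 × 420 = 2100
    C-O: 1 × 348 = 348
    O-H: 1 × 479 = 479
    Σ(broken) = 3266 kJ
  Bonds formed (products):
    C-H: 4 × 420 = 1680
    C=C: 1 × 605 = 605
    O-H: 2 × 479 = 958
    Σ(formed) = 3243 kJ
  ΔH_B = 3266 − 3243 = +23 kJ
ΔH_A − ΔH_B = −1514 kJ, so reaction A has the more negative ΔH; |ΔH_A − ΔH_B| = 1514 kJ.

Reaction A, by 1514 kJ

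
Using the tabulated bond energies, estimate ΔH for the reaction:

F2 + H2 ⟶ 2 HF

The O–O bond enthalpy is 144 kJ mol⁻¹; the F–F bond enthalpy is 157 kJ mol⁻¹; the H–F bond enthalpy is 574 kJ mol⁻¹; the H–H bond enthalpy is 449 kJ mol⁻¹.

ΔH ≈ −542 kJ

Bonds broken (reactants):
  F–F: 1 × 157 = 157
  H–H: 1 × 449 = 449
  Σ(broken) = 606 kJ
Bonds formed (products):
  H–F: 2 × 574 = 1148
  Σ(formed) = 1148 kJ
ΔH = Σ(broken) − Σ(formed) = 606 − 1148 = −542 kJ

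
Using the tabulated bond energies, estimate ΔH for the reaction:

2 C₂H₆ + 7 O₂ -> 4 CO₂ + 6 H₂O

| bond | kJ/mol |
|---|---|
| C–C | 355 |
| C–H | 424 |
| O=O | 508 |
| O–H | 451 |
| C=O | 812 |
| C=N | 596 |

ΔH ≈ −2554 kJ

Bonds broken (reactants):
  C–C: 2 × 355 = 710
  C–H: 12 × 424 = 5088
  O=O: 7 × 508 = 3556
  Σ(broken) = 9354 kJ
Bonds formed (products):
  C=O: 8 × 812 = 6496
  O–H: 12 × 451 = 5412
  Σ(formed) = 11908 kJ
ΔH = Σ(broken) − Σ(formed) = 9354 − 11908 = −2554 kJ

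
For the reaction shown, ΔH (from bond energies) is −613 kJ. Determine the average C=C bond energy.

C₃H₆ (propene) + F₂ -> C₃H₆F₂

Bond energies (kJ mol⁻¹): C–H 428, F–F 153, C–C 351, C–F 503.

D(C=C) ≈ 591 kJ/mol

Let D be the C=C bond energy.
Σ(broken) = 1×351 + 6×428 + 1×D + 1×153 = 3072 + D
Σ(formed) = 2×351 + 2×503 + 6×428 = 4276
ΔH = Σ(broken) − Σ(formed) = (3072 + D) − (4276) = −1204 + D
Setting this equal to −613 kJ gives D = 591 kJ/mol.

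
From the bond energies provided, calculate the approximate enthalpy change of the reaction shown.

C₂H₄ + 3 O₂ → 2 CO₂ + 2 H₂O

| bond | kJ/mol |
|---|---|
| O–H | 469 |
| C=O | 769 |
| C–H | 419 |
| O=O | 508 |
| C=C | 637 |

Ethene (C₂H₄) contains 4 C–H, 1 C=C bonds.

Bonds broken (reactants):
  C–H: 4 × 419 = 1676
  C=C: 1 × 637 = 637
  O=O: 3 × 508 = 1524
  Σ(broken) = 3837 kJ
Bonds formed (products):
  C=O: 4 × 769 = 3076
  O–H: 4 × 469 = 1876
  Σ(formed) = 4952 kJ
ΔH = Σ(broken) − Σ(formed) = 3837 − 4952 = −1115 kJ

ΔH ≈ −1115 kJ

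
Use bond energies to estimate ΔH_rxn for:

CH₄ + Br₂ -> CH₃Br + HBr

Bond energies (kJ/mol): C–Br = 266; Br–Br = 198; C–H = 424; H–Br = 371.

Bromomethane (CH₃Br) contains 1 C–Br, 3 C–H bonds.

ΔH ≈ −15 kJ

Bonds broken (reactants):
  Br–Br: 1 × 198 = 198
  C–H: 4 × 424 = 1696
  Σ(broken) = 1894 kJ
Bonds formed (products):
  C–Br: 1 × 266 = 266
  C–H: 3 × 424 = 1272
  H–Br: 1 × 371 = 371
  Σ(formed) = 1909 kJ
ΔH = Σ(broken) − Σ(formed) = 1894 − 1909 = −15 kJ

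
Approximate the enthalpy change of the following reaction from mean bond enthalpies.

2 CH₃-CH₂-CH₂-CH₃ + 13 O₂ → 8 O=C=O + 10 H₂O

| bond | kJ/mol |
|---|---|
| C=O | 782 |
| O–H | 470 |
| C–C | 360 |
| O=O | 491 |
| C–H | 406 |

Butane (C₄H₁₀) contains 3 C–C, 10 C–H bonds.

Bonds broken (reactants):
  C–C: 6 × 360 = 2160
  C–H: 20 × 406 = 8120
  O=O: 13 × 491 = 6383
  Σ(broken) = 16663 kJ
Bonds formed (products):
  C=O: 16 × 782 = 12512
  O–H: 20 × 470 = 9400
  Σ(formed) = 21912 kJ
ΔH = Σ(broken) − Σ(formed) = 16663 − 21912 = −5249 kJ

ΔH ≈ −5249 kJ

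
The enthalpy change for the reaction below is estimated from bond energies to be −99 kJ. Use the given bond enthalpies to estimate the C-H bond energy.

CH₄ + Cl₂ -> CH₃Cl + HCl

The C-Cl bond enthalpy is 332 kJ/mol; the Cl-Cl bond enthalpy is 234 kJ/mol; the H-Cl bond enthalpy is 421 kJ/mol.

D(C-H) ≈ 420 kJ/mol

Let D be the C-H bond energy.
Σ(broken) = 4×D + 1×234 = 234 + 4D
Σ(formed) = 1×332 + 3×D + 1×421 = 753 + 3D
ΔH = Σ(broken) − Σ(formed) = (234 + 4D) − (753 + 3D) = −519 + D
Setting this equal to −99 kJ gives D = 420 kJ/mol.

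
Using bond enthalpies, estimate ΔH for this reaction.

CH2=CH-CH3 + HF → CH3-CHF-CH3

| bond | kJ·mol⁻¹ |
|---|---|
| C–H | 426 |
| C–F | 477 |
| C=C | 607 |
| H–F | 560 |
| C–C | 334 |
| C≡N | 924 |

Bonds broken (reactants):
  C–C: 1 × 334 = 334
  C–H: 6 × 426 = 2556
  C=C: 1 × 607 = 607
  H–F: 1 × 560 = 560
  Σ(broken) = 4057 kJ
Bonds formed (products):
  C–C: 2 × 334 = 668
  C–F: 1 × 477 = 477
  C–H: 7 × 426 = 2982
  Σ(formed) = 4127 kJ
ΔH = Σ(broken) − Σ(formed) = 4057 − 4127 = −70 kJ

ΔH ≈ −70 kJ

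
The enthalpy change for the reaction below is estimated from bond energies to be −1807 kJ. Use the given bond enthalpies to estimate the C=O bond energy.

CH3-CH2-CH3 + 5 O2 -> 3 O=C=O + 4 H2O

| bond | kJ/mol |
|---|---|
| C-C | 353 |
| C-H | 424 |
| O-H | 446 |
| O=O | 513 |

D(C=O) ≈ 817 kJ/mol

Let D be the C=O bond energy.
Σ(broken) = 2×353 + 8×424 + 5×513 = 6663
Σ(formed) = 6×D + 8×446 = 3568 + 6D
ΔH = Σ(broken) − Σ(formed) = (6663) − (3568 + 6D) = +3095 − 6D
Setting this equal to −1807 kJ gives 6D = 4902, so D = 817 kJ/mol.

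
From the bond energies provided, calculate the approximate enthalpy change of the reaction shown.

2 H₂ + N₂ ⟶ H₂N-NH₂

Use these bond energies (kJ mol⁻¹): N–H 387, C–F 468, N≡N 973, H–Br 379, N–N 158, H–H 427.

Bonds broken (reactants):
  H–H: 2 × 427 = 854
  N≡N: 1 × 973 = 973
  Σ(broken) = 1827 kJ
Bonds formed (products):
  N–H: 4 × 387 = 1548
  N–N: 1 × 158 = 158
  Σ(formed) = 1706 kJ
ΔH = Σ(broken) − Σ(formed) = 1827 − 1706 = +121 kJ

ΔH ≈ +121 kJ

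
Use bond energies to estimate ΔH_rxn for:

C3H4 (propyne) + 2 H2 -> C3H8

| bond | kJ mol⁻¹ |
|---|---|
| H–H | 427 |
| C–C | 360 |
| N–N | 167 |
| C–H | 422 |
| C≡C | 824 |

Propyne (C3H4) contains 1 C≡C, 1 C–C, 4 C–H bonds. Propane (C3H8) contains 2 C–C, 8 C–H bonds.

ΔH ≈ −370 kJ

Bonds broken (reactants):
  C≡C: 1 × 824 = 824
  C–C: 1 × 360 = 360
  C–H: 4 × 422 = 1688
  H–H: 2 × 427 = 854
  Σ(broken) = 3726 kJ
Bonds formed (products):
  C–C: 2 × 360 = 720
  C–H: 8 × 422 = 3376
  Σ(formed) = 4096 kJ
ΔH = Σ(broken) − Σ(formed) = 3726 − 4096 = −370 kJ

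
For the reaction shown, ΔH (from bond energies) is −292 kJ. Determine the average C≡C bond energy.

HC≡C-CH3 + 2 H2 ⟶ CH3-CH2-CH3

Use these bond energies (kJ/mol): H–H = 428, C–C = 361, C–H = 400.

Let D be the C≡C bond energy.
Σ(broken) = 1×D + 1×361 + 4×400 + 2×428 = 2817 + D
Σ(formed) = 2×361 + 8×400 = 3922
ΔH = Σ(broken) − Σ(formed) = (2817 + D) − (3922) = −1105 + D
Setting this equal to −292 kJ gives D = 813 kJ/mol.

D(C≡C) ≈ 813 kJ/mol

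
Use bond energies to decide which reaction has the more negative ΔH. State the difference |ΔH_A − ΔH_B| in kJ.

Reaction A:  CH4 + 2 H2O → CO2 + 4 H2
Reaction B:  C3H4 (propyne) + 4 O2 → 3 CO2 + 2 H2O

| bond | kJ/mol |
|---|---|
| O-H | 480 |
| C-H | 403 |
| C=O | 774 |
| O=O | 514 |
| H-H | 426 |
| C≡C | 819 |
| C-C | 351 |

Reaction A:
  Bonds broken (reactants):
    C-H: 4 × 403 = 1612
    O-H: 4 × 480 = 1920
    Σ(broken) = 3532 kJ
  Bonds formed (products):
    C=O: 2 × 774 = 1548
    H-H: 4 × 426 = 1704
    Σ(formed) = 3252 kJ
  ΔH_A = 3532 − 3252 = +280 kJ
Reaction B:
  Bonds broken (reactants):
    C≡C: 1 × 819 = 819
    C-C: 1 × 351 = 351
    C-H: 4 × 403 = 1612
    O=O: 4 × 514 = 2056
    Σ(broken) = 4838 kJ
  Bonds formed (products):
    C=O: 6 × 774 = 4644
    O-H: 4 × 480 = 1920
    Σ(formed) = 6564 kJ
  ΔH_B = 4838 − 6564 = −1726 kJ
ΔH_A − ΔH_B = +2006 kJ, so reaction B has the more negative ΔH; |ΔH_A − ΔH_B| = 2006 kJ.

Reaction B, by 2006 kJ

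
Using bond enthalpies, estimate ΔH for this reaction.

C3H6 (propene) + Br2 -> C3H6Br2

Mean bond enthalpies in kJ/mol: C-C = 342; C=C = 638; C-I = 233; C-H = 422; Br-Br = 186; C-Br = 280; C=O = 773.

ΔH ≈ −78 kJ

Bonds broken (reactants):
  Br-Br: 1 × 186 = 186
  C-C: 1 × 342 = 342
  C-H: 6 × 422 = 2532
  C=C: 1 × 638 = 638
  Σ(broken) = 3698 kJ
Bonds formed (products):
  C-Br: 2 × 280 = 560
  C-C: 2 × 342 = 684
  C-H: 6 × 422 = 2532
  Σ(formed) = 3776 kJ
ΔH = Σ(broken) − Σ(formed) = 3698 − 3776 = −78 kJ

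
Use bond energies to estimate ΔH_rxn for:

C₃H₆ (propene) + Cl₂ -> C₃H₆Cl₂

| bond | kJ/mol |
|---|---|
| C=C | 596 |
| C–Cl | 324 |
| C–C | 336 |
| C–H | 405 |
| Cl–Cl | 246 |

Bonds broken (reactants):
  C–C: 1 × 336 = 336
  C–H: 6 × 405 = 2430
  C=C: 1 × 596 = 596
  Cl–Cl: 1 × 246 = 246
  Σ(broken) = 3608 kJ
Bonds formed (products):
  C–C: 2 × 336 = 672
  C–Cl: 2 × 324 = 648
  C–H: 6 × 405 = 2430
  Σ(formed) = 3750 kJ
ΔH = Σ(broken) − Σ(formed) = 3608 − 3750 = −142 kJ

ΔH ≈ −142 kJ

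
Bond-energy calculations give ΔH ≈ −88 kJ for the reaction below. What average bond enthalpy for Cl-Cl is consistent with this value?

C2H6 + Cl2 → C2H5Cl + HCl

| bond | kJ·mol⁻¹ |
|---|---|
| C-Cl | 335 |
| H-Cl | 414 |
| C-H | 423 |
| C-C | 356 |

Let D be the Cl-Cl bond energy.
Σ(broken) = 1×356 + 6×423 + 1×D = 2894 + D
Σ(formed) = 1×356 + 1×335 + 5×423 + 1×414 = 3220
ΔH = Σ(broken) − Σ(formed) = (2894 + D) − (3220) = −326 + D
Setting this equal to −88 kJ gives D = 238 kJ/mol.

D(Cl-Cl) ≈ 238 kJ/mol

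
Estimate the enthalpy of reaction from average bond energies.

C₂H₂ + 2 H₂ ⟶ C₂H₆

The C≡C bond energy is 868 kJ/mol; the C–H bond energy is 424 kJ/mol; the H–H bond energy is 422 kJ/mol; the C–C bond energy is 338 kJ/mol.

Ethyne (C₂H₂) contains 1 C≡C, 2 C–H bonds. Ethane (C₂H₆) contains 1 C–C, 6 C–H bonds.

ΔH ≈ −322 kJ

Bonds broken (reactants):
  C≡C: 1 × 868 = 868
  C–H: 2 × 424 = 848
  H–H: 2 × 422 = 844
  Σ(broken) = 2560 kJ
Bonds formed (products):
  C–C: 1 × 338 = 338
  C–H: 6 × 424 = 2544
  Σ(formed) = 2882 kJ
ΔH = Σ(broken) − Σ(formed) = 2560 − 2882 = −322 kJ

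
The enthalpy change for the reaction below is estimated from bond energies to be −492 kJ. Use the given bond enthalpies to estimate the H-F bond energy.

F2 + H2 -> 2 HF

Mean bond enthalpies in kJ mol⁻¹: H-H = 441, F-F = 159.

Let D be the H-F bond energy.
Σ(broken) = 1×159 + 1×441 = 600
Σ(formed) = 2×D = 2D
ΔH = Σ(broken) − Σ(formed) = (600) − (2D) = +600 − 2D
Setting this equal to −492 kJ gives 2D = 1092, so D = 546 kJ/mol.

D(H-F) ≈ 546 kJ/mol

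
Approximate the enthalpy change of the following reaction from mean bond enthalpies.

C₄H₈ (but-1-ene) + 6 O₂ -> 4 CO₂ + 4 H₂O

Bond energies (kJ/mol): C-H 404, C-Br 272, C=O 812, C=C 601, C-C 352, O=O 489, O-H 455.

ΔH ≈ −2665 kJ

Bonds broken (reactants):
  C-C: 2 × 352 = 704
  C-H: 8 × 404 = 3232
  C=C: 1 × 601 = 601
  O=O: 6 × 489 = 2934
  Σ(broken) = 7471 kJ
Bonds formed (products):
  C=O: 8 × 812 = 6496
  O-H: 8 × 455 = 3640
  Σ(formed) = 10136 kJ
ΔH = Σ(broken) − Σ(formed) = 7471 − 10136 = −2665 kJ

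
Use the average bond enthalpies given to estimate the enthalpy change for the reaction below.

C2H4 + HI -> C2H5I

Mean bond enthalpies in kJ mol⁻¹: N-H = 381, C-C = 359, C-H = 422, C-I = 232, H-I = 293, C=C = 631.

ΔH ≈ −89 kJ

Bonds broken (reactants):
  C-H: 4 × 422 = 1688
  C=C: 1 × 631 = 631
  H-I: 1 × 293 = 293
  Σ(broken) = 2612 kJ
Bonds formed (products):
  C-C: 1 × 359 = 359
  C-H: 5 × 422 = 2110
  C-I: 1 × 232 = 232
  Σ(formed) = 2701 kJ
ΔH = Σ(broken) − Σ(formed) = 2612 − 2701 = −89 kJ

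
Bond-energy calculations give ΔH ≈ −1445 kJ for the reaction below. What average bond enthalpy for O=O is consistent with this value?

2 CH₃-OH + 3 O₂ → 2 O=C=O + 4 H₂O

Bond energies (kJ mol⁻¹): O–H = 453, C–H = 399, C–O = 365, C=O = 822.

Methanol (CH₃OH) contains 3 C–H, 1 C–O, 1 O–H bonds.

D(O=O) ≈ 479 kJ/mol

Let D be the O=O bond energy.
Σ(broken) = 6×399 + 2×365 + 2×453 + 3×D = 4030 + 3D
Σ(formed) = 4×822 + 8×453 = 6912
ΔH = Σ(broken) − Σ(formed) = (4030 + 3D) − (6912) = −2882 + 3D
Setting this equal to −1445 kJ gives 3D = 1437, so D = 479 kJ/mol.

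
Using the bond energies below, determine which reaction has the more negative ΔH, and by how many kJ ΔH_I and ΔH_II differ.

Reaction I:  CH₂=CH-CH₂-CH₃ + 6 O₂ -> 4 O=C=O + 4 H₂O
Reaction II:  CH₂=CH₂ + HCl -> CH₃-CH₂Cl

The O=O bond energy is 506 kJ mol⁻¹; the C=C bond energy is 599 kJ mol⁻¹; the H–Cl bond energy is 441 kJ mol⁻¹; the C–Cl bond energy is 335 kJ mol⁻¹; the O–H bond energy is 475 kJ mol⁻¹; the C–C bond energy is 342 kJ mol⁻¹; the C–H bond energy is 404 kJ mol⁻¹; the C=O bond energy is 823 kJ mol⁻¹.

Reaction I, by 2792 kJ

Reaction I:
  Bonds broken (reactants):
    C–C: 2 × 342 = 684
    C–H: 8 × 404 = 3232
    C=C: 1 × 599 = 599
    O=O: 6 × 506 = 3036
    Σ(broken) = 7551 kJ
  Bonds formed (products):
    C=O: 8 × 823 = 6584
    O–H: 8 × 475 = 3800
    Σ(formed) = 10384 kJ
  ΔH_I = 7551 − 10384 = −2833 kJ
Reaction II:
  Bonds broken (reactants):
    C–H: 4 × 404 = 1616
    C=C: 1 × 599 = 599
    H–Cl: 1 × 441 = 441
    Σ(broken) = 2656 kJ
  Bonds formed (products):
    C–C: 1 × 342 = 342
    C–Cl: 1 × 335 = 335
    C–H: 5 × 404 = 2020
    Σ(formed) = 2697 kJ
  ΔH_II = 2656 − 2697 = −41 kJ
ΔH_I − ΔH_II = −2792 kJ, so reaction I has the more negative ΔH; |ΔH_I − ΔH_II| = 2792 kJ.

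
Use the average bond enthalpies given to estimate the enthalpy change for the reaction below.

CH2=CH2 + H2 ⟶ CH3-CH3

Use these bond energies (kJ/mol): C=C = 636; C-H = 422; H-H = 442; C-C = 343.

Bonds broken (reactants):
  C-H: 4 × 422 = 1688
  C=C: 1 × 636 = 636
  H-H: 1 × 442 = 442
  Σ(broken) = 2766 kJ
Bonds formed (products):
  C-C: 1 × 343 = 343
  C-H: 6 × 422 = 2532
  Σ(formed) = 2875 kJ
ΔH = Σ(broken) − Σ(formed) = 2766 − 2875 = −109 kJ

ΔH ≈ −109 kJ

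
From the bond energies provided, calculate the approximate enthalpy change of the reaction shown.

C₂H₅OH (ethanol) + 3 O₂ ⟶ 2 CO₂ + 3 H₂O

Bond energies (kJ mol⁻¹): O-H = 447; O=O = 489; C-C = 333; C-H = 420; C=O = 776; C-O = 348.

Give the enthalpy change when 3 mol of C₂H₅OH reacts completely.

Bonds broken (reactants):
  C-C: 1 × 333 = 333
  C-H: 5 × 420 = 2100
  C-O: 1 × 348 = 348
  O-H: 1 × 447 = 447
  O=O: 3 × 489 = 1467
  Σ(broken) = 4695 kJ
Bonds formed (products):
  C=O: 4 × 776 = 3104
  O-H: 6 × 447 = 2682
  Σ(formed) = 5786 kJ
ΔH = Σ(broken) − Σ(formed) = 4695 − 5786 = −1091 kJ
For 3× the reaction as written: 3 × (−1091) = −3273 kJ

ΔH = −3273 kJ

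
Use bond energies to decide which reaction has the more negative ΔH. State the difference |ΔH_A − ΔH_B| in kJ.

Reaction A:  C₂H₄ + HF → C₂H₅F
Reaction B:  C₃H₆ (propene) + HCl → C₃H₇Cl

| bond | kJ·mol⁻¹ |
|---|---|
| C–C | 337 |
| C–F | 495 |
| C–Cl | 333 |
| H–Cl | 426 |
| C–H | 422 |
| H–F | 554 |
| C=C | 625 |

Reaction A:
  Bonds broken (reactants):
    C–H: 4 × 422 = 1688
    C=C: 1 × 625 = 625
    H–F: 1 × 554 = 554
    Σ(broken) = 2867 kJ
  Bonds formed (products):
    C–C: 1 × 337 = 337
    C–F: 1 × 495 = 495
    C–H: 5 × 422 = 2110
    Σ(formed) = 2942 kJ
  ΔH_A = 2867 − 2942 = −75 kJ
Reaction B:
  Bonds broken (reactants):
    C–C: 1 × 337 = 337
    C–H: 6 × 422 = 2532
    C=C: 1 × 625 = 625
    H–Cl: 1 × 426 = 426
    Σ(broken) = 3920 kJ
  Bonds formed (products):
    C–C: 2 × 337 = 674
    C–Cl: 1 × 333 = 333
    C–H: 7 × 422 = 2954
    Σ(formed) = 3961 kJ
  ΔH_B = 3920 − 3961 = −41 kJ
ΔH_A − ΔH_B = −34 kJ, so reaction A has the more negative ΔH; |ΔH_A − ΔH_B| = 34 kJ.

Reaction A, by 34 kJ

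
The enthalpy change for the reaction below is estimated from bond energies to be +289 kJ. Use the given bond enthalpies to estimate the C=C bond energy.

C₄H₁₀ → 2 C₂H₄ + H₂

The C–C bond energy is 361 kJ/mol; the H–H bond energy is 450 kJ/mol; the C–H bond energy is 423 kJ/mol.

D(C=C) ≈ 595 kJ/mol

Let D be the C=C bond energy.
Σ(broken) = 3×361 + 10×423 = 5313
Σ(formed) = 8×423 + 2×D + 1×450 = 3834 + 2D
ΔH = Σ(broken) − Σ(formed) = (5313) − (3834 + 2D) = +1479 − 2D
Setting this equal to +289 kJ gives 2D = 1190, so D = 595 kJ/mol.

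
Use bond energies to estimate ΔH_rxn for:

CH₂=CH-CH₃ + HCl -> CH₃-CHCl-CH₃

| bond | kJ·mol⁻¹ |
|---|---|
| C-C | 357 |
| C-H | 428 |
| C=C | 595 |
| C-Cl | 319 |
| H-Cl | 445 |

ΔH ≈ −64 kJ

Bonds broken (reactants):
  C-C: 1 × 357 = 357
  C-H: 6 × 428 = 2568
  C=C: 1 × 595 = 595
  H-Cl: 1 × 445 = 445
  Σ(broken) = 3965 kJ
Bonds formed (products):
  C-C: 2 × 357 = 714
  C-Cl: 1 × 319 = 319
  C-H: 7 × 428 = 2996
  Σ(formed) = 4029 kJ
ΔH = Σ(broken) − Σ(formed) = 3965 − 4029 = −64 kJ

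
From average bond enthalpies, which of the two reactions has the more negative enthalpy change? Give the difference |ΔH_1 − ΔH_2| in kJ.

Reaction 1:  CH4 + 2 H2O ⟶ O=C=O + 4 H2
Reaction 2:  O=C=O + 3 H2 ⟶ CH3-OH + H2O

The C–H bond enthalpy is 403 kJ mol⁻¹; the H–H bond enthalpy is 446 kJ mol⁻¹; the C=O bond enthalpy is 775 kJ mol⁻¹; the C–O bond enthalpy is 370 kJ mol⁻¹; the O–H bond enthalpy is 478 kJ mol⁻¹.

Reaction 2, by 315 kJ

Reaction 1:
  Bonds broken (reactants):
    C–H: 4 × 403 = 1612
    O–H: 4 × 478 = 1912
    Σ(broken) = 3524 kJ
  Bonds formed (products):
    C=O: 2 × 775 = 1550
    H–H: 4 × 446 = 1784
    Σ(formed) = 3334 kJ
  ΔH_1 = 3524 − 3334 = +190 kJ
Reaction 2:
  Bonds broken (reactants):
    C=O: 2 × 775 = 1550
    H–H: 3 × 446 = 1338
    Σ(broken) = 2888 kJ
  Bonds formed (products):
    C–H: 3 × 403 = 1209
    C–O: 1 × 370 = 370
    O–H: 3 × 478 = 1434
    Σ(formed) = 3013 kJ
  ΔH_2 = 2888 − 3013 = −125 kJ
ΔH_1 − ΔH_2 = +315 kJ, so reaction 2 has the more negative ΔH; |ΔH_1 − ΔH_2| = 315 kJ.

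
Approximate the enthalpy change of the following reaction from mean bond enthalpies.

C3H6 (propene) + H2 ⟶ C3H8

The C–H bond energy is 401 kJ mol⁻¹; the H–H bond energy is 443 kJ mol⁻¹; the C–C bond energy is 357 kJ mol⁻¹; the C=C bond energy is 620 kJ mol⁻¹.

ΔH ≈ −96 kJ

Bonds broken (reactants):
  C–C: 1 × 357 = 357
  C–H: 6 × 401 = 2406
  C=C: 1 × 620 = 620
  H–H: 1 × 443 = 443
  Σ(broken) = 3826 kJ
Bonds formed (products):
  C–C: 2 × 357 = 714
  C–H: 8 × 401 = 3208
  Σ(formed) = 3922 kJ
ΔH = Σ(broken) − Σ(formed) = 3826 − 3922 = −96 kJ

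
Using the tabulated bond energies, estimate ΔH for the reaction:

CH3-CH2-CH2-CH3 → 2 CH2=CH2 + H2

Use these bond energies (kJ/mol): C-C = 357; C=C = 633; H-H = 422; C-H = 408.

Bonds broken (reactants):
  C-C: 3 × 357 = 1071
  C-H: 10 × 408 = 4080
  Σ(broken) = 5151 kJ
Bonds formed (products):
  C-H: 8 × 408 = 3264
  C=C: 2 × 633 = 1266
  H-H: 1 × 422 = 422
  Σ(formed) = 4952 kJ
ΔH = Σ(broken) − Σ(formed) = 5151 − 4952 = +199 kJ

ΔH ≈ +199 kJ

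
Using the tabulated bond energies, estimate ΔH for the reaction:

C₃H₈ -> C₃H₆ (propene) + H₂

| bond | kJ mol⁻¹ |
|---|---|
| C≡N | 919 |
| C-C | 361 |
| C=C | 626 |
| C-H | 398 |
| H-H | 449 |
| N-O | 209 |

Bonds broken (reactants):
  C-C: 2 × 361 = 722
  C-H: 8 × 398 = 3184
  Σ(broken) = 3906 kJ
Bonds formed (products):
  C-C: 1 × 361 = 361
  C-H: 6 × 398 = 2388
  C=C: 1 × 626 = 626
  H-H: 1 × 449 = 449
  Σ(formed) = 3824 kJ
ΔH = Σ(broken) − Σ(formed) = 3906 − 3824 = +82 kJ

ΔH ≈ +82 kJ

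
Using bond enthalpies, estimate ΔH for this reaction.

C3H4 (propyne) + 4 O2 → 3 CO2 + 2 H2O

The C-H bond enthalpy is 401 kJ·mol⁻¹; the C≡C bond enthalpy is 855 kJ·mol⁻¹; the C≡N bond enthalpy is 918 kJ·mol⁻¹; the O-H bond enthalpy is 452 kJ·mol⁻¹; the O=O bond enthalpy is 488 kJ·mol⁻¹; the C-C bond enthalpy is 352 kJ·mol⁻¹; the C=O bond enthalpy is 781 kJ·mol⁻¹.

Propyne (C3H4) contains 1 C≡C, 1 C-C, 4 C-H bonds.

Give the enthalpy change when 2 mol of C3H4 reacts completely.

Bonds broken (reactants):
  C≡C: 1 × 855 = 855
  C-C: 1 × 352 = 352
  C-H: 4 × 401 = 1604
  O=O: 4 × 488 = 1952
  Σ(broken) = 4763 kJ
Bonds formed (products):
  C=O: 6 × 781 = 4686
  O-H: 4 × 452 = 1808
  Σ(formed) = 6494 kJ
ΔH = Σ(broken) − Σ(formed) = 4763 − 6494 = −1731 kJ
For 2× the reaction as written: 2 × (−1731) = −3462 kJ

ΔH = −3462 kJ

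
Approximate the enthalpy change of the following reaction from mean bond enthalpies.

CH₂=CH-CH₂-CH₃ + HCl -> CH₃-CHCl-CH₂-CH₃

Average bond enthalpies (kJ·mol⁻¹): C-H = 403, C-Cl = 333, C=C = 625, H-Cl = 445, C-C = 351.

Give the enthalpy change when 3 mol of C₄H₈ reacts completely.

Bonds broken (reactants):
  C-C: 2 × 351 = 702
  C-H: 8 × 403 = 3224
  C=C: 1 × 625 = 625
  H-Cl: 1 × 445 = 445
  Σ(broken) = 4996 kJ
Bonds formed (products):
  C-C: 3 × 351 = 1053
  C-Cl: 1 × 333 = 333
  C-H: 9 × 403 = 3627
  Σ(formed) = 5013 kJ
ΔH = Σ(broken) − Σ(formed) = 4996 − 5013 = −17 kJ
For 3× the reaction as written: 3 × (−17) = −51 kJ

ΔH = −51 kJ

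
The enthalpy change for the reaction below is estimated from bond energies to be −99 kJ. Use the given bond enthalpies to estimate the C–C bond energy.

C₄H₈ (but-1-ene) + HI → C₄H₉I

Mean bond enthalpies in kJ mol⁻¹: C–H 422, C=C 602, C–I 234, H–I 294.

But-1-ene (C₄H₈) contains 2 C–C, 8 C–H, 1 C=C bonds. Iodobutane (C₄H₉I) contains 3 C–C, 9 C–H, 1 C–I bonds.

D(C–C) ≈ 339 kJ/mol

Let D be the C–C bond energy.
Σ(broken) = 2×D + 8×422 + 1×602 + 1×294 = 4272 + 2D
Σ(formed) = 3×D + 9×422 + 1×234 = 4032 + 3D
ΔH = Σ(broken) − Σ(formed) = (4272 + 2D) − (4032 + 3D) = +240 − D
Setting this equal to −99 kJ gives D = 339 kJ/mol.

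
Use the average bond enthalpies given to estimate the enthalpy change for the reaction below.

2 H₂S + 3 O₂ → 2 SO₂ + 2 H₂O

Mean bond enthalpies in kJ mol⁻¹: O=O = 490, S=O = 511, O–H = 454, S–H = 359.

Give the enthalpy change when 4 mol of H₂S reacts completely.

Bonds broken (reactants):
  O=O: 3 × 490 = 1470
  S–H: 4 × 359 = 1436
  Σ(broken) = 2906 kJ
Bonds formed (products):
  O–H: 4 × 454 = 1816
  S=O: 4 × 511 = 2044
  Σ(formed) = 3860 kJ
ΔH = Σ(broken) − Σ(formed) = 2906 − 3860 = −954 kJ
For 2× the reaction as written: 2 × (−954) = −1908 kJ

ΔH = −1908 kJ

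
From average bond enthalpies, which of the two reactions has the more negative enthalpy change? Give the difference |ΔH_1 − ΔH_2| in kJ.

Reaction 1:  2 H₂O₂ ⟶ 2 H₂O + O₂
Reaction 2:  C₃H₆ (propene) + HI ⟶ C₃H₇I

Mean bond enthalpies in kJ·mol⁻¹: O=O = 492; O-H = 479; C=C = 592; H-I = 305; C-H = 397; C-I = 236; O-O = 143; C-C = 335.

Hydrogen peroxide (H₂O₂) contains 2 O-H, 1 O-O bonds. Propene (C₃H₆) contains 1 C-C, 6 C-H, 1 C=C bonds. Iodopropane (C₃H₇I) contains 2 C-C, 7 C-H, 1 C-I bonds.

Reaction 1:
  Bonds broken (reactants):
    O-H: 4 × 479 = 1916
    O-O: 2 × 143 = 286
    Σ(broken) = 2202 kJ
  Bonds formed (products):
    O-H: 4 × 479 = 1916
    O=O: 1 × 492 = 492
    Σ(formed) = 2408 kJ
  ΔH_1 = 2202 − 2408 = −206 kJ
Reaction 2:
  Bonds broken (reactants):
    C-C: 1 × 335 = 335
    C-H: 6 × 397 = 2382
    C=C: 1 × 592 = 592
    H-I: 1 × 305 = 305
    Σ(broken) = 3614 kJ
  Bonds formed (products):
    C-C: 2 × 335 = 670
    C-H: 7 × 397 = 2779
    C-I: 1 × 236 = 236
    Σ(formed) = 3685 kJ
  ΔH_2 = 3614 − 3685 = −71 kJ
ΔH_1 − ΔH_2 = −135 kJ, so reaction 1 has the more negative ΔH; |ΔH_1 − ΔH_2| = 135 kJ.

Reaction 1, by 135 kJ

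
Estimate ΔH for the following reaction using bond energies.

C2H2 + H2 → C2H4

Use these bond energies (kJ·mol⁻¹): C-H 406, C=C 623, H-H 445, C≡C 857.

ΔH ≈ −133 kJ

Bonds broken (reactants):
  C≡C: 1 × 857 = 857
  C-H: 2 × 406 = 812
  H-H: 1 × 445 = 445
  Σ(broken) = 2114 kJ
Bonds formed (products):
  C-H: 4 × 406 = 1624
  C=C: 1 × 623 = 623
  Σ(formed) = 2247 kJ
ΔH = Σ(broken) − Σ(formed) = 2114 − 2247 = −133 kJ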